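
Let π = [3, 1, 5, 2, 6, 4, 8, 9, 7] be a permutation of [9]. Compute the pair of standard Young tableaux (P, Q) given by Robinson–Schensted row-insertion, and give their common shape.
P = [1, 2, 4, 7, 9] / [3, 5, 6, 8];  Q = [1, 3, 5, 7, 8] / [2, 4, 6, 9];  common shape = (5, 4)

Row-insert the values π_1, π_2, … into P one at a time, bumping the leftmost entry strictly greater than the inserted value down to the next row. The recording tableau Q records, in position (i, j), the step at which that cell was added to P.
  Insert 3 (step 1): P = [3];  Q = [1]
  Insert 1 (step 2): P = [1] / [3];  Q = [1] / [2]
  Insert 5 (step 3): P = [1, 5] / [3];  Q = [1, 3] / [2]
  Insert 2 (step 4): P = [1, 2] / [3, 5];  Q = [1, 3] / [2, 4]
  Insert 6 (step 5): P = [1, 2, 6] / [3, 5];  Q = [1, 3, 5] / [2, 4]
  Insert 4 (step 6): P = [1, 2, 4] / [3, 5, 6];  Q = [1, 3, 5] / [2, 4, 6]
  Insert 8 (step 7): P = [1, 2, 4, 8] / [3, 5, 6];  Q = [1, 3, 5, 7] / [2, 4, 6]
  Insert 9 (step 8): P = [1, 2, 4, 8, 9] / [3, 5, 6];  Q = [1, 3, 5, 7, 8] / [2, 4, 6]
  Insert 7 (step 9): P = [1, 2, 4, 7, 9] / [3, 5, 6, 8];  Q = [1, 3, 5, 7, 8] / [2, 4, 6, 9]
Final shape: (5, 4).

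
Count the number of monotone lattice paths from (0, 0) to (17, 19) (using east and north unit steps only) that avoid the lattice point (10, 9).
Number of paths = 6800929256

Total paths from (0, 0) to (17, 19): C(36, 17) = 8597496600. Paths through (10, 9): (paths (0, 0) → (10, 9)) × (paths (10, 9) → (17, 19)) = C(19, 10) · C(17, 7) = 92378 · 19448 = 1796567344. Avoidance count = 8597496600 − 1796567344 = 6800929256.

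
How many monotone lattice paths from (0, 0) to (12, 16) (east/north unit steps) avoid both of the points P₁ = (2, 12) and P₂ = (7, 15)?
Number of paths = 29337976

Inclusion–exclusion. Total paths: C(28, 12) = 30421755. Through P₁: C(14, 2)·C(14, 10) = 91091. Through P₂: C(22, 7)·C(6, 5) = 1023264. Since P₁ is strictly southwest of P₂, a monotone path through both must visit P₁ then P₂; paths through both = C(14, 2)·C(8, 5)·C(6, 5) = 30576. Avoid both = 30421755 − 91091 − 1023264 + 30576 = 29337976.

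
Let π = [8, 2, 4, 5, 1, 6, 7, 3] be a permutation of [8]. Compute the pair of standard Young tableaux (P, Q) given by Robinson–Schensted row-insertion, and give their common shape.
P = [1, 3, 5, 6, 7] / [2, 4] / [8];  Q = [1, 3, 4, 6, 7] / [2, 8] / [5];  common shape = (5, 2, 1)

Row-insert the values π_1, π_2, … into P one at a time, bumping the leftmost entry strictly greater than the inserted value down to the next row. The recording tableau Q records, in position (i, j), the step at which that cell was added to P.
  Insert 8 (step 1): P = [8];  Q = [1]
  Insert 2 (step 2): P = [2] / [8];  Q = [1] / [2]
  Insert 4 (step 3): P = [2, 4] / [8];  Q = [1, 3] / [2]
  Insert 5 (step 4): P = [2, 4, 5] / [8];  Q = [1, 3, 4] / [2]
  Insert 1 (step 5): P = [1, 4, 5] / [2] / [8];  Q = [1, 3, 4] / [2] / [5]
  Insert 6 (step 6): P = [1, 4, 5, 6] / [2] / [8];  Q = [1, 3, 4, 6] / [2] / [5]
  Insert 7 (step 7): P = [1, 4, 5, 6, 7] / [2] / [8];  Q = [1, 3, 4, 6, 7] / [2] / [5]
  Insert 3 (step 8): P = [1, 3, 5, 6, 7] / [2, 4] / [8];  Q = [1, 3, 4, 6, 7] / [2, 8] / [5]
Final shape: (5, 2, 1).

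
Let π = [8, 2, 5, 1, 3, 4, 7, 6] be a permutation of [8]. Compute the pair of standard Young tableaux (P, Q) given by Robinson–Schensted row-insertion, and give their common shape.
P = [1, 3, 4, 6] / [2, 5, 7] / [8];  Q = [1, 3, 6, 7] / [2, 5, 8] / [4];  common shape = (4, 3, 1)

Row-insert the values π_1, π_2, … into P one at a time, bumping the leftmost entry strictly greater than the inserted value down to the next row. The recording tableau Q records, in position (i, j), the step at which that cell was added to P.
  Insert 8 (step 1): P = [8];  Q = [1]
  Insert 2 (step 2): P = [2] / [8];  Q = [1] / [2]
  Insert 5 (step 3): P = [2, 5] / [8];  Q = [1, 3] / [2]
  Insert 1 (step 4): P = [1, 5] / [2] / [8];  Q = [1, 3] / [2] / [4]
  Insert 3 (step 5): P = [1, 3] / [2, 5] / [8];  Q = [1, 3] / [2, 5] / [4]
  Insert 4 (step 6): P = [1, 3, 4] / [2, 5] / [8];  Q = [1, 3, 6] / [2, 5] / [4]
  Insert 7 (step 7): P = [1, 3, 4, 7] / [2, 5] / [8];  Q = [1, 3, 6, 7] / [2, 5] / [4]
  Insert 6 (step 8): P = [1, 3, 4, 6] / [2, 5, 7] / [8];  Q = [1, 3, 6, 7] / [2, 5, 8] / [4]
Final shape: (4, 3, 1).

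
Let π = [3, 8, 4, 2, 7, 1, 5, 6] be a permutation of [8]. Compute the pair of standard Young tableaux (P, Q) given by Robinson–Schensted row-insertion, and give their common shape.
P = [1, 4, 5, 6] / [2, 7] / [3] / [8];  Q = [1, 2, 5, 8] / [3, 7] / [4] / [6];  common shape = (4, 2, 1, 1)

Row-insert the values π_1, π_2, … into P one at a time, bumping the leftmost entry strictly greater than the inserted value down to the next row. The recording tableau Q records, in position (i, j), the step at which that cell was added to P.
  Insert 3 (step 1): P = [3];  Q = [1]
  Insert 8 (step 2): P = [3, 8];  Q = [1, 2]
  Insert 4 (step 3): P = [3, 4] / [8];  Q = [1, 2] / [3]
  Insert 2 (step 4): P = [2, 4] / [3] / [8];  Q = [1, 2] / [3] / [4]
  Insert 7 (step 5): P = [2, 4, 7] / [3] / [8];  Q = [1, 2, 5] / [3] / [4]
  Insert 1 (step 6): P = [1, 4, 7] / [2] / [3] / [8];  Q = [1, 2, 5] / [3] / [4] / [6]
  Insert 5 (step 7): P = [1, 4, 5] / [2, 7] / [3] / [8];  Q = [1, 2, 5] / [3, 7] / [4] / [6]
  Insert 6 (step 8): P = [1, 4, 5, 6] / [2, 7] / [3] / [8];  Q = [1, 2, 5, 8] / [3, 7] / [4] / [6]
Final shape: (4, 2, 1, 1).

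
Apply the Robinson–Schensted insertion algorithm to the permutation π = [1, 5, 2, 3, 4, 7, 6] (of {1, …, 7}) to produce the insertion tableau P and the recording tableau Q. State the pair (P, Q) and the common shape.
P = [1, 2, 3, 4, 6] / [5, 7];  Q = [1, 2, 4, 5, 6] / [3, 7];  common shape = (5, 2)

Row-insert the values π_1, π_2, … into P one at a time, bumping the leftmost entry strictly greater than the inserted value down to the next row. The recording tableau Q records, in position (i, j), the step at which that cell was added to P.
  Insert 1 (step 1): P = [1];  Q = [1]
  Insert 5 (step 2): P = [1, 5];  Q = [1, 2]
  Insert 2 (step 3): P = [1, 2] / [5];  Q = [1, 2] / [3]
  Insert 3 (step 4): P = [1, 2, 3] / [5];  Q = [1, 2, 4] / [3]
  Insert 4 (step 5): P = [1, 2, 3, 4] / [5];  Q = [1, 2, 4, 5] / [3]
  Insert 7 (step 6): P = [1, 2, 3, 4, 7] / [5];  Q = [1, 2, 4, 5, 6] / [3]
  Insert 6 (step 7): P = [1, 2, 3, 4, 6] / [5, 7];  Q = [1, 2, 4, 5, 6] / [3, 7]
Final shape: (5, 2).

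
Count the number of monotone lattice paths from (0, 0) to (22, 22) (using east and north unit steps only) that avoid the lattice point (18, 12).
Number of paths = 2017519245495

Total paths from (0, 0) to (22, 22): C(44, 22) = 2104098963720. Paths through (18, 12): (paths (0, 0) → (18, 12)) × (paths (18, 12) → (22, 22)) = C(30, 18) · C(14, 4) = 86493225 · 1001 = 86579718225. Avoidance count = 2104098963720 − 86579718225 = 2017519245495.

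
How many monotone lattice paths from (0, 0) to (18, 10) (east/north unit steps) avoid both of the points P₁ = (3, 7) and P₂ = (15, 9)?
Number of paths = 7838854

Inclusion–exclusion. Total paths: C(28, 18) = 13123110. Through P₁: C(10, 3)·C(18, 15) = 97920. Through P₂: C(24, 15)·C(4, 3) = 5230016. Since P₁ is strictly southwest of P₂, a monotone path through both must visit P₁ then P₂; paths through both = C(10, 3)·C(14, 12)·C(4, 3) = 43680. Avoid both = 13123110 − 97920 − 5230016 + 43680 = 7838854.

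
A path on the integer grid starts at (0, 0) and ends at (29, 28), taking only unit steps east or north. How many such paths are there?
Number of paths = 15033633249770520

A monotone lattice path from (0, 0) to (29, 28) consists of 29 east steps and 28 north steps in some order, so it is determined by which 29 of the 57 steps are east. The count is C(57, 29) = 15033633249770520.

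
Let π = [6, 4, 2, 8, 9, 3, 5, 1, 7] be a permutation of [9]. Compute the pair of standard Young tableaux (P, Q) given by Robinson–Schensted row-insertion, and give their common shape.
P = [1, 3, 5, 7] / [2, 8, 9] / [4] / [6];  Q = [1, 4, 5, 9] / [2, 6, 7] / [3] / [8];  common shape = (4, 3, 1, 1)

Row-insert the values π_1, π_2, … into P one at a time, bumping the leftmost entry strictly greater than the inserted value down to the next row. The recording tableau Q records, in position (i, j), the step at which that cell was added to P.
  Insert 6 (step 1): P = [6];  Q = [1]
  Insert 4 (step 2): P = [4] / [6];  Q = [1] / [2]
  Insert 2 (step 3): P = [2] / [4] / [6];  Q = [1] / [2] / [3]
  Insert 8 (step 4): P = [2, 8] / [4] / [6];  Q = [1, 4] / [2] / [3]
  Insert 9 (step 5): P = [2, 8, 9] / [4] / [6];  Q = [1, 4, 5] / [2] / [3]
  Insert 3 (step 6): P = [2, 3, 9] / [4, 8] / [6];  Q = [1, 4, 5] / [2, 6] / [3]
  Insert 5 (step 7): P = [2, 3, 5] / [4, 8, 9] / [6];  Q = [1, 4, 5] / [2, 6, 7] / [3]
  Insert 1 (step 8): P = [1, 3, 5] / [2, 8, 9] / [4] / [6];  Q = [1, 4, 5] / [2, 6, 7] / [3] / [8]
  Insert 7 (step 9): P = [1, 3, 5, 7] / [2, 8, 9] / [4] / [6];  Q = [1, 4, 5, 9] / [2, 6, 7] / [3] / [8]
Final shape: (4, 3, 1, 1).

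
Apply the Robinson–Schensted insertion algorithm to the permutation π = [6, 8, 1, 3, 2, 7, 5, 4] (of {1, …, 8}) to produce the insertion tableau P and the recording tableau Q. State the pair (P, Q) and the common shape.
P = [1, 2, 4] / [3, 5] / [6, 7] / [8];  Q = [1, 2, 6] / [3, 4] / [5, 7] / [8];  common shape = (3, 2, 2, 1)

Row-insert the values π_1, π_2, … into P one at a time, bumping the leftmost entry strictly greater than the inserted value down to the next row. The recording tableau Q records, in position (i, j), the step at which that cell was added to P.
  Insert 6 (step 1): P = [6];  Q = [1]
  Insert 8 (step 2): P = [6, 8];  Q = [1, 2]
  Insert 1 (step 3): P = [1, 8] / [6];  Q = [1, 2] / [3]
  Insert 3 (step 4): P = [1, 3] / [6, 8];  Q = [1, 2] / [3, 4]
  Insert 2 (step 5): P = [1, 2] / [3, 8] / [6];  Q = [1, 2] / [3, 4] / [5]
  Insert 7 (step 6): P = [1, 2, 7] / [3, 8] / [6];  Q = [1, 2, 6] / [3, 4] / [5]
  Insert 5 (step 7): P = [1, 2, 5] / [3, 7] / [6, 8];  Q = [1, 2, 6] / [3, 4] / [5, 7]
  Insert 4 (step 8): P = [1, 2, 4] / [3, 5] / [6, 7] / [8];  Q = [1, 2, 6] / [3, 4] / [5, 7] / [8]
Final shape: (3, 2, 2, 1).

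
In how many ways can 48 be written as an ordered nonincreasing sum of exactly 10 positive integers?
p(48, 10 parts) = 12690

Partitions of n into exactly k parts are in bijection with partitions of n − k into at most k parts (subtract 1 from each part). So p(48, exactly 10) = p(38, parts ≤ 10). Computing via the recurrence p(m, j) = p(m, j−1) + p(m−j, j) gives 12690.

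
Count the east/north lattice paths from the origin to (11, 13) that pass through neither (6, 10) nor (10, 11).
Number of paths = 1109668

Inclusion–exclusion. Total paths: C(24, 11) = 2496144. Through P₁: C(16, 6)·C(8, 5) = 448448. Through P₂: C(21, 10)·C(3, 1) = 1058148. Since P₁ is strictly southwest of P₂, a monotone path through both must visit P₁ then P₂; paths through both = C(16, 6)·C(5, 4)·C(3, 1) = 120120. Avoid both = 2496144 − 448448 − 1058148 + 120120 = 1109668.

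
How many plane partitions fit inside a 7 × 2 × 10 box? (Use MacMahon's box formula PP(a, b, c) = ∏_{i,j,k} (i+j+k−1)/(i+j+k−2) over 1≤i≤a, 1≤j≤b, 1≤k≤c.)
PP(7, 2, 10) = 77364144

Evaluate the triple product over i = 1..7, j = 1..2, k = 1..10. The factors are (2/1) · (3/2) · (4/3) · (5/4) · (6/5) · (7/6) · (8/7) · (9/8) · … (140 factors total). The numerators and denominators telescope so the product is an integer; carrying out the multiplication exactly gives PP(7, 2, 10) = 77364144.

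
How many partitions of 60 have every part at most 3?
p(60, parts ≤ 3) = 331

Use the recurrence p(n, m) = p(n, m−1) + p(n−m, m): either the largest part is < m (count p(n, m−1)) or the largest part is exactly m (remove one copy of m, count p(n−m, m)). With p(0, ·) = 1 this gives p(60, parts ≤ 3) = 331. (By conjugating Young diagrams, this also counts partitions of 60 into at most 3 parts.)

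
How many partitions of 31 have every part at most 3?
p(31, parts ≤ 3) = 96

Use the recurrence p(n, m) = p(n, m−1) + p(n−m, m): either the largest part is < m (count p(n, m−1)) or the largest part is exactly m (remove one copy of m, count p(n−m, m)). With p(0, ·) = 1 this gives p(31, parts ≤ 3) = 96. (By conjugating Young diagrams, this also counts partitions of 31 into at most 3 parts.)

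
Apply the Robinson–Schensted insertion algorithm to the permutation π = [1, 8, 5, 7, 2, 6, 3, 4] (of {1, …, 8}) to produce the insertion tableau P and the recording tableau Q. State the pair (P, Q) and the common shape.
P = [1, 2, 3, 4] / [5, 6] / [7] / [8];  Q = [1, 2, 4, 8] / [3, 6] / [5] / [7];  common shape = (4, 2, 1, 1)

Row-insert the values π_1, π_2, … into P one at a time, bumping the leftmost entry strictly greater than the inserted value down to the next row. The recording tableau Q records, in position (i, j), the step at which that cell was added to P.
  Insert 1 (step 1): P = [1];  Q = [1]
  Insert 8 (step 2): P = [1, 8];  Q = [1, 2]
  Insert 5 (step 3): P = [1, 5] / [8];  Q = [1, 2] / [3]
  Insert 7 (step 4): P = [1, 5, 7] / [8];  Q = [1, 2, 4] / [3]
  Insert 2 (step 5): P = [1, 2, 7] / [5] / [8];  Q = [1, 2, 4] / [3] / [5]
  Insert 6 (step 6): P = [1, 2, 6] / [5, 7] / [8];  Q = [1, 2, 4] / [3, 6] / [5]
  Insert 3 (step 7): P = [1, 2, 3] / [5, 6] / [7] / [8];  Q = [1, 2, 4] / [3, 6] / [5] / [7]
  Insert 4 (step 8): P = [1, 2, 3, 4] / [5, 6] / [7] / [8];  Q = [1, 2, 4, 8] / [3, 6] / [5] / [7]
Final shape: (4, 2, 1, 1).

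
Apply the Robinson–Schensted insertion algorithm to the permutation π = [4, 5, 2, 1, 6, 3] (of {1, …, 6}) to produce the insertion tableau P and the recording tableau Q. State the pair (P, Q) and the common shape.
P = [1, 3, 6] / [2, 5] / [4];  Q = [1, 2, 5] / [3, 6] / [4];  common shape = (3, 2, 1)

Row-insert the values π_1, π_2, … into P one at a time, bumping the leftmost entry strictly greater than the inserted value down to the next row. The recording tableau Q records, in position (i, j), the step at which that cell was added to P.
  Insert 4 (step 1): P = [4];  Q = [1]
  Insert 5 (step 2): P = [4, 5];  Q = [1, 2]
  Insert 2 (step 3): P = [2, 5] / [4];  Q = [1, 2] / [3]
  Insert 1 (step 4): P = [1, 5] / [2] / [4];  Q = [1, 2] / [3] / [4]
  Insert 6 (step 5): P = [1, 5, 6] / [2] / [4];  Q = [1, 2, 5] / [3] / [4]
  Insert 3 (step 6): P = [1, 3, 6] / [2, 5] / [4];  Q = [1, 2, 5] / [3, 6] / [4]
Final shape: (3, 2, 1).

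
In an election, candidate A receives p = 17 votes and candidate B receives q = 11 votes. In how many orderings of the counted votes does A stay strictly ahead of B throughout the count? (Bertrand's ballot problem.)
Strict-lead orderings = 4601610

Total orderings of the 28 votes with 17 for A: C(28, 17) = 21474180. By the Bertrand ballot formula (Cycle Lemma / reflection principle), the number of orderings in which A is strictly ahead of B throughout is (p − q)/(p + q) · C(p + q, p) = (17 − 11)/(17 + 11) · 21474180 = 4601610.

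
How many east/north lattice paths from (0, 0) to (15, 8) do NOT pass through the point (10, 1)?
Number of paths = 481602

Total paths from (0, 0) to (15, 8): C(23, 15) = 490314. Paths through (10, 1): (paths (0, 0) → (10, 1)) × (paths (10, 1) → (15, 8)) = C(11, 10) · C(12, 5) = 11 · 792 = 8712. Avoidance count = 490314 − 8712 = 481602.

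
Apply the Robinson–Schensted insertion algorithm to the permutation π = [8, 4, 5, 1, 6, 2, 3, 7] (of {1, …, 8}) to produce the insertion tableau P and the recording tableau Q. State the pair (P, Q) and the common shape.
P = [1, 2, 3, 7] / [4, 5, 6] / [8];  Q = [1, 3, 5, 8] / [2, 6, 7] / [4];  common shape = (4, 3, 1)

Row-insert the values π_1, π_2, … into P one at a time, bumping the leftmost entry strictly greater than the inserted value down to the next row. The recording tableau Q records, in position (i, j), the step at which that cell was added to P.
  Insert 8 (step 1): P = [8];  Q = [1]
  Insert 4 (step 2): P = [4] / [8];  Q = [1] / [2]
  Insert 5 (step 3): P = [4, 5] / [8];  Q = [1, 3] / [2]
  Insert 1 (step 4): P = [1, 5] / [4] / [8];  Q = [1, 3] / [2] / [4]
  Insert 6 (step 5): P = [1, 5, 6] / [4] / [8];  Q = [1, 3, 5] / [2] / [4]
  Insert 2 (step 6): P = [1, 2, 6] / [4, 5] / [8];  Q = [1, 3, 5] / [2, 6] / [4]
  Insert 3 (step 7): P = [1, 2, 3] / [4, 5, 6] / [8];  Q = [1, 3, 5] / [2, 6, 7] / [4]
  Insert 7 (step 8): P = [1, 2, 3, 7] / [4, 5, 6] / [8];  Q = [1, 3, 5, 8] / [2, 6, 7] / [4]
Final shape: (4, 3, 1).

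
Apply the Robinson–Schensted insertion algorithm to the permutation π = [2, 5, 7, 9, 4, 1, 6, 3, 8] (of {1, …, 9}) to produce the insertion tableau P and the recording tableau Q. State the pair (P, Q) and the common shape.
P = [1, 3, 6, 8] / [2, 4, 9] / [5, 7];  Q = [1, 2, 3, 4] / [5, 7, 9] / [6, 8];  common shape = (4, 3, 2)

Row-insert the values π_1, π_2, … into P one at a time, bumping the leftmost entry strictly greater than the inserted value down to the next row. The recording tableau Q records, in position (i, j), the step at which that cell was added to P.
  Insert 2 (step 1): P = [2];  Q = [1]
  Insert 5 (step 2): P = [2, 5];  Q = [1, 2]
  Insert 7 (step 3): P = [2, 5, 7];  Q = [1, 2, 3]
  Insert 9 (step 4): P = [2, 5, 7, 9];  Q = [1, 2, 3, 4]
  Insert 4 (step 5): P = [2, 4, 7, 9] / [5];  Q = [1, 2, 3, 4] / [5]
  Insert 1 (step 6): P = [1, 4, 7, 9] / [2] / [5];  Q = [1, 2, 3, 4] / [5] / [6]
  Insert 6 (step 7): P = [1, 4, 6, 9] / [2, 7] / [5];  Q = [1, 2, 3, 4] / [5, 7] / [6]
  Insert 3 (step 8): P = [1, 3, 6, 9] / [2, 4] / [5, 7];  Q = [1, 2, 3, 4] / [5, 7] / [6, 8]
  Insert 8 (step 9): P = [1, 3, 6, 8] / [2, 4, 9] / [5, 7];  Q = [1, 2, 3, 4] / [5, 7, 9] / [6, 8]
Final shape: (4, 3, 2).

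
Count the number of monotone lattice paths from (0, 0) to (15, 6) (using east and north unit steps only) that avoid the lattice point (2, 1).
Number of paths = 28560

Total paths from (0, 0) to (15, 6): C(21, 15) = 54264. Paths through (2, 1): (paths (0, 0) → (2, 1)) × (paths (2, 1) → (15, 6)) = C(3, 2) · C(18, 13) = 3 · 8568 = 25704. Avoidance count = 54264 − 25704 = 28560.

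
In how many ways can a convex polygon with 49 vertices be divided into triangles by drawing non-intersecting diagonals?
C_47 = 33868773757191046886429490

These polygon triangulations are counted by the Catalan number C_n = (1/(n + 1)) · C(2n, n). For n = 47: C_47 = (1/48) · C(94, 47) = 1625701140345170250548615520/48 = 33868773757191046886429490.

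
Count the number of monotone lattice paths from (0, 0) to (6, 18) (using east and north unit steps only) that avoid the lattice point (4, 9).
Number of paths = 95271

Total paths from (0, 0) to (6, 18): C(24, 6) = 134596. Paths through (4, 9): (paths (0, 0) → (4, 9)) × (paths (4, 9) → (6, 18)) = C(13, 4) · C(11, 2) = 715 · 55 = 39325. Avoidance count = 134596 − 39325 = 95271.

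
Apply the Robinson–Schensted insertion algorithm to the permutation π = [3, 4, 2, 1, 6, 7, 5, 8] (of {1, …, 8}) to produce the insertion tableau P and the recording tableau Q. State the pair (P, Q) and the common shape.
P = [1, 4, 5, 7, 8] / [2, 6] / [3];  Q = [1, 2, 5, 6, 8] / [3, 7] / [4];  common shape = (5, 2, 1)

Row-insert the values π_1, π_2, … into P one at a time, bumping the leftmost entry strictly greater than the inserted value down to the next row. The recording tableau Q records, in position (i, j), the step at which that cell was added to P.
  Insert 3 (step 1): P = [3];  Q = [1]
  Insert 4 (step 2): P = [3, 4];  Q = [1, 2]
  Insert 2 (step 3): P = [2, 4] / [3];  Q = [1, 2] / [3]
  Insert 1 (step 4): P = [1, 4] / [2] / [3];  Q = [1, 2] / [3] / [4]
  Insert 6 (step 5): P = [1, 4, 6] / [2] / [3];  Q = [1, 2, 5] / [3] / [4]
  Insert 7 (step 6): P = [1, 4, 6, 7] / [2] / [3];  Q = [1, 2, 5, 6] / [3] / [4]
  Insert 5 (step 7): P = [1, 4, 5, 7] / [2, 6] / [3];  Q = [1, 2, 5, 6] / [3, 7] / [4]
  Insert 8 (step 8): P = [1, 4, 5, 7, 8] / [2, 6] / [3];  Q = [1, 2, 5, 6, 8] / [3, 7] / [4]
Final shape: (5, 2, 1).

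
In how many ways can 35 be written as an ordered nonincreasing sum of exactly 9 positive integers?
p(35, 9 parts) = 1549

Partitions of n into exactly k parts are in bijection with partitions of n − k into at most k parts (subtract 1 from each part). So p(35, exactly 9) = p(26, parts ≤ 9). Computing via the recurrence p(m, j) = p(m, j−1) + p(m−j, j) gives 1549.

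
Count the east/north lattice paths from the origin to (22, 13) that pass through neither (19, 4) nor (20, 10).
Number of paths = 1174559400

Inclusion–exclusion. Total paths: C(35, 22) = 1476337800. Through P₁: C(23, 19)·C(12, 3) = 1948100. Through P₂: C(30, 20)·C(5, 2) = 300450150. Since P₁ is strictly southwest of P₂, a monotone path through both must visit P₁ then P₂; paths through both = C(23, 19)·C(7, 1)·C(5, 2) = 619850. Avoid both = 1476337800 − 1948100 − 300450150 + 619850 = 1174559400.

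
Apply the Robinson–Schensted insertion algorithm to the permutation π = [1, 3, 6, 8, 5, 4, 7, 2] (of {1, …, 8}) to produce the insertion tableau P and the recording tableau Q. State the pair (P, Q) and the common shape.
P = [1, 2, 4, 7] / [3, 8] / [5] / [6];  Q = [1, 2, 3, 4] / [5, 7] / [6] / [8];  common shape = (4, 2, 1, 1)

Row-insert the values π_1, π_2, … into P one at a time, bumping the leftmost entry strictly greater than the inserted value down to the next row. The recording tableau Q records, in position (i, j), the step at which that cell was added to P.
  Insert 1 (step 1): P = [1];  Q = [1]
  Insert 3 (step 2): P = [1, 3];  Q = [1, 2]
  Insert 6 (step 3): P = [1, 3, 6];  Q = [1, 2, 3]
  Insert 8 (step 4): P = [1, 3, 6, 8];  Q = [1, 2, 3, 4]
  Insert 5 (step 5): P = [1, 3, 5, 8] / [6];  Q = [1, 2, 3, 4] / [5]
  Insert 4 (step 6): P = [1, 3, 4, 8] / [5] / [6];  Q = [1, 2, 3, 4] / [5] / [6]
  Insert 7 (step 7): P = [1, 3, 4, 7] / [5, 8] / [6];  Q = [1, 2, 3, 4] / [5, 7] / [6]
  Insert 2 (step 8): P = [1, 2, 4, 7] / [3, 8] / [5] / [6];  Q = [1, 2, 3, 4] / [5, 7] / [6] / [8]
Final shape: (4, 2, 1, 1).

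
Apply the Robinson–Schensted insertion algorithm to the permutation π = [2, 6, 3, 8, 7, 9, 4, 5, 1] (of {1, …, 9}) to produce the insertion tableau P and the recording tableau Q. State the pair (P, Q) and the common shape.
P = [1, 3, 4, 5] / [2, 7, 9] / [6] / [8];  Q = [1, 2, 4, 6] / [3, 5, 8] / [7] / [9];  common shape = (4, 3, 1, 1)

Row-insert the values π_1, π_2, … into P one at a time, bumping the leftmost entry strictly greater than the inserted value down to the next row. The recording tableau Q records, in position (i, j), the step at which that cell was added to P.
  Insert 2 (step 1): P = [2];  Q = [1]
  Insert 6 (step 2): P = [2, 6];  Q = [1, 2]
  Insert 3 (step 3): P = [2, 3] / [6];  Q = [1, 2] / [3]
  Insert 8 (step 4): P = [2, 3, 8] / [6];  Q = [1, 2, 4] / [3]
  Insert 7 (step 5): P = [2, 3, 7] / [6, 8];  Q = [1, 2, 4] / [3, 5]
  Insert 9 (step 6): P = [2, 3, 7, 9] / [6, 8];  Q = [1, 2, 4, 6] / [3, 5]
  Insert 4 (step 7): P = [2, 3, 4, 9] / [6, 7] / [8];  Q = [1, 2, 4, 6] / [3, 5] / [7]
  Insert 5 (step 8): P = [2, 3, 4, 5] / [6, 7, 9] / [8];  Q = [1, 2, 4, 6] / [3, 5, 8] / [7]
  Insert 1 (step 9): P = [1, 3, 4, 5] / [2, 7, 9] / [6] / [8];  Q = [1, 2, 4, 6] / [3, 5, 8] / [7] / [9]
Final shape: (4, 3, 1, 1).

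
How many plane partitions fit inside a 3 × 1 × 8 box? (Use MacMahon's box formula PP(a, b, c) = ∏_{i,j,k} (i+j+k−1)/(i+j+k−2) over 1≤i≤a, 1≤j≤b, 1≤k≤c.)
PP(3, 1, 8) = 165

Evaluate the triple product over i = 1..3, j = 1..1, k = 1..8. The factors are (2/1) · (3/2) · (4/3) · (5/4) · (6/5) · (7/6) · (8/7) · (9/8) · … (24 factors total). The numerators and denominators telescope so the product is an integer; carrying out the multiplication exactly gives PP(3, 1, 8) = 165.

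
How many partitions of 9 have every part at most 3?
p(9, parts ≤ 3) = 12

Partitions of 9 with all parts ≤ 3: 3+3+3, 3+3+2+1, 3+3+1+1+1, 3+2+2+2, 3+2+2+1+1, 3+2+1+1+1+1, 3+1+1+1+1+1+1, 2+2+2+2+1, 2+2+2+1+1+1, 2+2+1+1+1+1+1, 2+1+1+1+1+1+1+1, 1+1+1+1+1+1+1+1+1. Count = 12.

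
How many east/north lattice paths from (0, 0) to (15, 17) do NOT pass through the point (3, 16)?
Number of paths = 565710123

Total paths from (0, 0) to (15, 17): C(32, 15) = 565722720. Paths through (3, 16): (paths (0, 0) → (3, 16)) × (paths (3, 16) → (15, 17)) = C(19, 3) · C(13, 12) = 969 · 13 = 12597. Avoidance count = 565722720 − 12597 = 565710123.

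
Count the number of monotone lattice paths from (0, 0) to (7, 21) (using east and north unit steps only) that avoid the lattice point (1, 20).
Number of paths = 1183893

Total paths from (0, 0) to (7, 21): C(28, 7) = 1184040. Paths through (1, 20): (paths (0, 0) → (1, 20)) × (paths (1, 20) → (7, 21)) = C(21, 1) · C(7, 6) = 21 · 7 = 147. Avoidance count = 1184040 − 147 = 1183893.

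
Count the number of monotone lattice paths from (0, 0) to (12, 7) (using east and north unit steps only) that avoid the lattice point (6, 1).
Number of paths = 43920

Total paths from (0, 0) to (12, 7): C(19, 12) = 50388. Paths through (6, 1): (paths (0, 0) → (6, 1)) × (paths (6, 1) → (12, 7)) = C(7, 6) · C(12, 6) = 7 · 924 = 6468. Avoidance count = 50388 − 6468 = 43920.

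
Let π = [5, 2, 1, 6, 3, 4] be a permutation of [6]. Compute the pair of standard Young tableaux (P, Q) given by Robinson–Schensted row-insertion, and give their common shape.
P = [1, 3, 4] / [2, 6] / [5];  Q = [1, 4, 6] / [2, 5] / [3];  common shape = (3, 2, 1)

Row-insert the values π_1, π_2, … into P one at a time, bumping the leftmost entry strictly greater than the inserted value down to the next row. The recording tableau Q records, in position (i, j), the step at which that cell was added to P.
  Insert 5 (step 1): P = [5];  Q = [1]
  Insert 2 (step 2): P = [2] / [5];  Q = [1] / [2]
  Insert 1 (step 3): P = [1] / [2] / [5];  Q = [1] / [2] / [3]
  Insert 6 (step 4): P = [1, 6] / [2] / [5];  Q = [1, 4] / [2] / [3]
  Insert 3 (step 5): P = [1, 3] / [2, 6] / [5];  Q = [1, 4] / [2, 5] / [3]
  Insert 4 (step 6): P = [1, 3, 4] / [2, 6] / [5];  Q = [1, 4, 6] / [2, 5] / [3]
Final shape: (3, 2, 1).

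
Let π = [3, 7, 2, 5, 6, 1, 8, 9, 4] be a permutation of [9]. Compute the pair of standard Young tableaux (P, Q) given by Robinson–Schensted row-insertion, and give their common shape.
P = [1, 4, 6, 8, 9] / [2, 5] / [3, 7];  Q = [1, 2, 5, 7, 8] / [3, 4] / [6, 9];  common shape = (5, 2, 2)

Row-insert the values π_1, π_2, … into P one at a time, bumping the leftmost entry strictly greater than the inserted value down to the next row. The recording tableau Q records, in position (i, j), the step at which that cell was added to P.
  Insert 3 (step 1): P = [3];  Q = [1]
  Insert 7 (step 2): P = [3, 7];  Q = [1, 2]
  Insert 2 (step 3): P = [2, 7] / [3];  Q = [1, 2] / [3]
  Insert 5 (step 4): P = [2, 5] / [3, 7];  Q = [1, 2] / [3, 4]
  Insert 6 (step 5): P = [2, 5, 6] / [3, 7];  Q = [1, 2, 5] / [3, 4]
  Insert 1 (step 6): P = [1, 5, 6] / [2, 7] / [3];  Q = [1, 2, 5] / [3, 4] / [6]
  Insert 8 (step 7): P = [1, 5, 6, 8] / [2, 7] / [3];  Q = [1, 2, 5, 7] / [3, 4] / [6]
  Insert 9 (step 8): P = [1, 5, 6, 8, 9] / [2, 7] / [3];  Q = [1, 2, 5, 7, 8] / [3, 4] / [6]
  Insert 4 (step 9): P = [1, 4, 6, 8, 9] / [2, 5] / [3, 7];  Q = [1, 2, 5, 7, 8] / [3, 4] / [6, 9]
Final shape: (5, 2, 2).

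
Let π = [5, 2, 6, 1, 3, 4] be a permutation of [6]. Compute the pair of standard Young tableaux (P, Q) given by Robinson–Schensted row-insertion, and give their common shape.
P = [1, 3, 4] / [2, 6] / [5];  Q = [1, 3, 6] / [2, 5] / [4];  common shape = (3, 2, 1)

Row-insert the values π_1, π_2, … into P one at a time, bumping the leftmost entry strictly greater than the inserted value down to the next row. The recording tableau Q records, in position (i, j), the step at which that cell was added to P.
  Insert 5 (step 1): P = [5];  Q = [1]
  Insert 2 (step 2): P = [2] / [5];  Q = [1] / [2]
  Insert 6 (step 3): P = [2, 6] / [5];  Q = [1, 3] / [2]
  Insert 1 (step 4): P = [1, 6] / [2] / [5];  Q = [1, 3] / [2] / [4]
  Insert 3 (step 5): P = [1, 3] / [2, 6] / [5];  Q = [1, 3] / [2, 5] / [4]
  Insert 4 (step 6): P = [1, 3, 4] / [2, 6] / [5];  Q = [1, 3, 6] / [2, 5] / [4]
Final shape: (3, 2, 1).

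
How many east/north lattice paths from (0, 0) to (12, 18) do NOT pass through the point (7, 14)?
Number of paths = 71841945

Total paths from (0, 0) to (12, 18): C(30, 12) = 86493225. Paths through (7, 14): (paths (0, 0) → (7, 14)) × (paths (7, 14) → (12, 18)) = C(21, 7) · C(9, 5) = 116280 · 126 = 14651280. Avoidance count = 86493225 − 14651280 = 71841945.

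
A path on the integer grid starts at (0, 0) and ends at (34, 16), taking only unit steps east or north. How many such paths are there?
Number of paths = 4923689695575

A monotone lattice path from (0, 0) to (34, 16) consists of 34 east steps and 16 north steps in some order, so it is determined by which 34 of the 50 steps are east. The count is C(50, 34) = 4923689695575.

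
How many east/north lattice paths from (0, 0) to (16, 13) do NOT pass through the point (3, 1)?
Number of paths = 47062715

Total paths from (0, 0) to (16, 13): C(29, 16) = 67863915. Paths through (3, 1): (paths (0, 0) → (3, 1)) × (paths (3, 1) → (16, 13)) = C(4, 3) · C(25, 13) = 4 · 5200300 = 20801200. Avoidance count = 67863915 − 20801200 = 47062715.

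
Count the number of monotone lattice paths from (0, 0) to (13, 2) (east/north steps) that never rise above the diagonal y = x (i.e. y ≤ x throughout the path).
Number of paths = 90

By the reflection principle (André's argument), the number of monotone paths to (13, 2) with n ≤ m that never go above y = x is C(15, 13) − C(15, 14) = 105 − 15 = 90.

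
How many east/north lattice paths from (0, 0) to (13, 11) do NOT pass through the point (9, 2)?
Number of paths = 2456819

Total paths from (0, 0) to (13, 11): C(24, 13) = 2496144. Paths through (9, 2): (paths (0, 0) → (9, 2)) × (paths (9, 2) → (13, 11)) = C(11, 9) · C(13, 4) = 55 · 715 = 39325. Avoidance count = 2496144 − 39325 = 2456819.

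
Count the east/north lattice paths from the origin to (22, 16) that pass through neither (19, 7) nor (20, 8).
Number of paths = 22014595705

Inclusion–exclusion. Total paths: C(38, 22) = 22239974430. Through P₁: C(26, 19)·C(12, 3) = 144716000. Through P₂: C(28, 20)·C(10, 2) = 139864725. Since P₁ is strictly southwest of P₂, a monotone path through both must visit P₁ then P₂; paths through both = C(26, 19)·C(2, 1)·C(10, 2) = 59202000. Avoid both = 22239974430 − 144716000 − 139864725 + 59202000 = 22014595705.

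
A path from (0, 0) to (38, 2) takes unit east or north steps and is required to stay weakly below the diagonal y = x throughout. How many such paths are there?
Number of paths = 740

By the reflection principle (André's argument), the number of monotone paths to (38, 2) with n ≤ m that never go above y = x is C(40, 38) − C(40, 39) = 780 − 40 = 740.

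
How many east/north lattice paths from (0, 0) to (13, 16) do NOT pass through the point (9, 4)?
Number of paths = 66562615

Total paths from (0, 0) to (13, 16): C(29, 13) = 67863915. Paths through (9, 4): (paths (0, 0) → (9, 4)) × (paths (9, 4) → (13, 16)) = C(13, 9) · C(16, 4) = 715 · 1820 = 1301300. Avoidance count = 67863915 − 1301300 = 66562615.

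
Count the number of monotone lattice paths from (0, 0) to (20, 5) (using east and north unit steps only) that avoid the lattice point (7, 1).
Number of paths = 34090

Total paths from (0, 0) to (20, 5): C(25, 20) = 53130. Paths through (7, 1): (paths (0, 0) → (7, 1)) × (paths (7, 1) → (20, 5)) = C(8, 7) · C(17, 13) = 8 · 2380 = 19040. Avoidance count = 53130 − 19040 = 34090.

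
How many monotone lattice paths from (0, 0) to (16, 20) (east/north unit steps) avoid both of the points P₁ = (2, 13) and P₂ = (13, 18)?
Number of paths = 5237718360

Inclusion–exclusion. Total paths: C(36, 16) = 7307872110. Through P₁: C(15, 2)·C(21, 14) = 12209400. Through P₂: C(31, 13)·C(5, 3) = 2062530750. Since P₁ is strictly southwest of P₂, a monotone path through both must visit P₁ then P₂; paths through both = C(15, 2)·C(16, 11)·C(5, 3) = 4586400. Avoid both = 7307872110 − 12209400 − 2062530750 + 4586400 = 5237718360.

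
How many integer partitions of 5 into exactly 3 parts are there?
p(5, 3 parts) = 2

Partitions of n into exactly k parts ↔ partitions of n − k into at most k parts (subtract 1 from each part). For n = 5, k = 3, the partitions are: 3+1+1, 2+2+1. Count = 2.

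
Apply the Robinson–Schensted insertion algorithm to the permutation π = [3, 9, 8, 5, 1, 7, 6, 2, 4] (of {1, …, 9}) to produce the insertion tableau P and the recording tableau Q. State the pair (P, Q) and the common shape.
P = [1, 2, 4] / [3, 5, 6] / [7] / [8] / [9];  Q = [1, 2, 6] / [3, 7, 9] / [4] / [5] / [8];  common shape = (3, 3, 1, 1, 1)

Row-insert the values π_1, π_2, … into P one at a time, bumping the leftmost entry strictly greater than the inserted value down to the next row. The recording tableau Q records, in position (i, j), the step at which that cell was added to P.
  Insert 3 (step 1): P = [3];  Q = [1]
  Insert 9 (step 2): P = [3, 9];  Q = [1, 2]
  Insert 8 (step 3): P = [3, 8] / [9];  Q = [1, 2] / [3]
  Insert 5 (step 4): P = [3, 5] / [8] / [9];  Q = [1, 2] / [3] / [4]
  Insert 1 (step 5): P = [1, 5] / [3] / [8] / [9];  Q = [1, 2] / [3] / [4] / [5]
  Insert 7 (step 6): P = [1, 5, 7] / [3] / [8] / [9];  Q = [1, 2, 6] / [3] / [4] / [5]
  Insert 6 (step 7): P = [1, 5, 6] / [3, 7] / [8] / [9];  Q = [1, 2, 6] / [3, 7] / [4] / [5]
  Insert 2 (step 8): P = [1, 2, 6] / [3, 5] / [7] / [8] / [9];  Q = [1, 2, 6] / [3, 7] / [4] / [5] / [8]
  Insert 4 (step 9): P = [1, 2, 4] / [3, 5, 6] / [7] / [8] / [9];  Q = [1, 2, 6] / [3, 7, 9] / [4] / [5] / [8]
Final shape: (3, 3, 1, 1, 1).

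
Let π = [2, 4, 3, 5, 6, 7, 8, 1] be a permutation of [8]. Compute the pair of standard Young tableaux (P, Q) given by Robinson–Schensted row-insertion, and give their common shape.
P = [1, 3, 5, 6, 7, 8] / [2] / [4];  Q = [1, 2, 4, 5, 6, 7] / [3] / [8];  common shape = (6, 1, 1)

Row-insert the values π_1, π_2, … into P one at a time, bumping the leftmost entry strictly greater than the inserted value down to the next row. The recording tableau Q records, in position (i, j), the step at which that cell was added to P.
  Insert 2 (step 1): P = [2];  Q = [1]
  Insert 4 (step 2): P = [2, 4];  Q = [1, 2]
  Insert 3 (step 3): P = [2, 3] / [4];  Q = [1, 2] / [3]
  Insert 5 (step 4): P = [2, 3, 5] / [4];  Q = [1, 2, 4] / [3]
  Insert 6 (step 5): P = [2, 3, 5, 6] / [4];  Q = [1, 2, 4, 5] / [3]
  Insert 7 (step 6): P = [2, 3, 5, 6, 7] / [4];  Q = [1, 2, 4, 5, 6] / [3]
  Insert 8 (step 7): P = [2, 3, 5, 6, 7, 8] / [4];  Q = [1, 2, 4, 5, 6, 7] / [3]
  Insert 1 (step 8): P = [1, 3, 5, 6, 7, 8] / [2] / [4];  Q = [1, 2, 4, 5, 6, 7] / [3] / [8]
Final shape: (6, 1, 1).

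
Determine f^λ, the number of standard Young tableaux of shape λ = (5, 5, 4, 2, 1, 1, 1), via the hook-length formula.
# SYT of shape (5, 5, 4, 2, 1, 1, 1) = 28569996

Hook-length formula: f^λ = n! / Π hook(c), product over all cells c of the Young diagram. For λ = (5, 5, 4, 2, 1, 1, 1), n = 19 boxes. Hook lengths by row (left-to-right, top-to-bottom): [11, 7, 5, 4, 2]; [10, 6, 4, 3, 1]; [8, 4, 2, 1]; [5, 1]; [3]; [2]; [1]. Product of hooks = 4257792000. So f^λ = 19! / 4257792000 = 121645100408832000 / 4257792000 = 28569996.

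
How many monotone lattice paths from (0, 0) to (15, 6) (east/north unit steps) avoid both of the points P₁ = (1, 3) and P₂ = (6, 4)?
Number of paths = 41314

Inclusion–exclusion. Total paths: C(21, 15) = 54264. Through P₁: C(4, 1)·C(17, 14) = 2720. Through P₂: C(10, 6)·C(11, 9) = 11550. Since P₁ is strictly southwest of P₂, a monotone path through both must visit P₁ then P₂; paths through both = C(4, 1)·C(6, 5)·C(11, 9) = 1320. Avoid both = 54264 − 2720 − 11550 + 1320 = 41314.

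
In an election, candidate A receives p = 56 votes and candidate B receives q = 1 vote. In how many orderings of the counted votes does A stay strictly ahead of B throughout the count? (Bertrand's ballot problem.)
Strict-lead orderings = 55

Total orderings of the 57 votes with 56 for A: C(57, 56) = 57. By the Bertrand ballot formula (Cycle Lemma / reflection principle), the number of orderings in which A is strictly ahead of B throughout is (p − q)/(p + q) · C(p + q, p) = (56 − 1)/(56 + 1) · 57 = 55.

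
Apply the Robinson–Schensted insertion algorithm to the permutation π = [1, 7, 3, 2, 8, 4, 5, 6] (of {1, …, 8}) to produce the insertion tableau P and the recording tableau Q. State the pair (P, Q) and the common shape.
P = [1, 2, 4, 5, 6] / [3, 8] / [7];  Q = [1, 2, 5, 7, 8] / [3, 6] / [4];  common shape = (5, 2, 1)

Row-insert the values π_1, π_2, … into P one at a time, bumping the leftmost entry strictly greater than the inserted value down to the next row. The recording tableau Q records, in position (i, j), the step at which that cell was added to P.
  Insert 1 (step 1): P = [1];  Q = [1]
  Insert 7 (step 2): P = [1, 7];  Q = [1, 2]
  Insert 3 (step 3): P = [1, 3] / [7];  Q = [1, 2] / [3]
  Insert 2 (step 4): P = [1, 2] / [3] / [7];  Q = [1, 2] / [3] / [4]
  Insert 8 (step 5): P = [1, 2, 8] / [3] / [7];  Q = [1, 2, 5] / [3] / [4]
  Insert 4 (step 6): P = [1, 2, 4] / [3, 8] / [7];  Q = [1, 2, 5] / [3, 6] / [4]
  Insert 5 (step 7): P = [1, 2, 4, 5] / [3, 8] / [7];  Q = [1, 2, 5, 7] / [3, 6] / [4]
  Insert 6 (step 8): P = [1, 2, 4, 5, 6] / [3, 8] / [7];  Q = [1, 2, 5, 7, 8] / [3, 6] / [4]
Final shape: (5, 2, 1).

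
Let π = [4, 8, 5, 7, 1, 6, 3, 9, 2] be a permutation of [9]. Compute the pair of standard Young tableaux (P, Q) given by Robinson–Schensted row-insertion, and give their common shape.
P = [1, 2, 6, 9] / [3, 5] / [4] / [7] / [8];  Q = [1, 2, 4, 8] / [3, 6] / [5] / [7] / [9];  common shape = (4, 2, 1, 1, 1)

Row-insert the values π_1, π_2, … into P one at a time, bumping the leftmost entry strictly greater than the inserted value down to the next row. The recording tableau Q records, in position (i, j), the step at which that cell was added to P.
  Insert 4 (step 1): P = [4];  Q = [1]
  Insert 8 (step 2): P = [4, 8];  Q = [1, 2]
  Insert 5 (step 3): P = [4, 5] / [8];  Q = [1, 2] / [3]
  Insert 7 (step 4): P = [4, 5, 7] / [8];  Q = [1, 2, 4] / [3]
  Insert 1 (step 5): P = [1, 5, 7] / [4] / [8];  Q = [1, 2, 4] / [3] / [5]
  Insert 6 (step 6): P = [1, 5, 6] / [4, 7] / [8];  Q = [1, 2, 4] / [3, 6] / [5]
  Insert 3 (step 7): P = [1, 3, 6] / [4, 5] / [7] / [8];  Q = [1, 2, 4] / [3, 6] / [5] / [7]
  Insert 9 (step 8): P = [1, 3, 6, 9] / [4, 5] / [7] / [8];  Q = [1, 2, 4, 8] / [3, 6] / [5] / [7]
  Insert 2 (step 9): P = [1, 2, 6, 9] / [3, 5] / [4] / [7] / [8];  Q = [1, 2, 4, 8] / [3, 6] / [5] / [7] / [9]
Final shape: (4, 2, 1, 1, 1).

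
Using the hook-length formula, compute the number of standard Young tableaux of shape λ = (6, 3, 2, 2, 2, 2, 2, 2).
# SYT of shape (6, 3, 2, 2, 2, 2, 2, 2) = 41783280

Hook-length formula: f^λ = n! / Π hook(c), product over all cells c of the Young diagram. For λ = (6, 3, 2, 2, 2, 2, 2, 2), n = 21 boxes. Hook lengths by row (left-to-right, top-to-bottom): [13, 12, 5, 3, 2, 1]; [9, 8, 1]; [7, 6]; [6, 5]; [5, 4]; [4, 3]; [3, 2]; [2, 1]. Product of hooks = 1222760448000. So f^λ = 21! / 1222760448000 = 51090942171709440000 / 1222760448000 = 41783280.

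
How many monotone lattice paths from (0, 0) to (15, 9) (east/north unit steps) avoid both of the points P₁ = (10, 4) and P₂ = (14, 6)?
Number of paths = 960272

Inclusion–exclusion. Total paths: C(24, 15) = 1307504. Through P₁: C(14, 10)·C(10, 5) = 252252. Through P₂: C(20, 14)·C(4, 1) = 155040. Since P₁ is strictly southwest of P₂, a monotone path through both must visit P₁ then P₂; paths through both = C(14, 10)·C(6, 4)·C(4, 1) = 60060. Avoid both = 1307504 − 252252 − 155040 + 60060 = 960272.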